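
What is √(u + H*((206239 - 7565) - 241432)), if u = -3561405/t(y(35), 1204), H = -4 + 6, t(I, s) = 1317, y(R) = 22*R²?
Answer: I*√17001881301/439 ≈ 297.02*I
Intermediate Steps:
H = 2
u = -1187135/439 (u = -3561405/1317 = -3561405*1/1317 = -1187135/439 ≈ -2704.2)
√(u + H*((206239 - 7565) - 241432)) = √(-1187135/439 + 2*((206239 - 7565) - 241432)) = √(-1187135/439 + 2*(198674 - 241432)) = √(-1187135/439 + 2*(-42758)) = √(-1187135/439 - 85516) = √(-38728659/439) = I*√17001881301/439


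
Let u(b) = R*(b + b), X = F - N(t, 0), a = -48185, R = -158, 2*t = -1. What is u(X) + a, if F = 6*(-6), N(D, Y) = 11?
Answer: -33333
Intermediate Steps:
t = -1/2 (t = (1/2)*(-1) = -1/2 ≈ -0.50000)
F = -36
X = -47 (X = -36 - 1*11 = -36 - 11 = -47)
u(b) = -316*b (u(b) = -158*(b + b) = -316*b)
u(X) + a = -316*(-47) - 48185 = 14852 - 48185 = -33333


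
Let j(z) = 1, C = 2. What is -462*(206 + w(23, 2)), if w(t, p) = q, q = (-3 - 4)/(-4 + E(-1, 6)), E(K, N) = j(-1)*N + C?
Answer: -188727/2 ≈ -94364.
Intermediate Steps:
E(K, N) = 2 + N (E(K, N) = 1*N + 2 = N + 2 = 2 + N)
q = -7/4 (q = (-3 - 4)/(-4 + (2 + 6)) = -7/(-4 + 8) = -7/4 ≈ -1.7500)
w(t, p) = -7/4
-462*(206 + w(23, 2)) = -462*(206 - 7/4) = -462*817/4 = -188727/2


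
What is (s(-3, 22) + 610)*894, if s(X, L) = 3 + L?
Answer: 567690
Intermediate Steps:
(s(-3, 22) + 610)*894 = ((3 + 22) + 610)*894 = (25 + 610)*894 = 635*894 = 567690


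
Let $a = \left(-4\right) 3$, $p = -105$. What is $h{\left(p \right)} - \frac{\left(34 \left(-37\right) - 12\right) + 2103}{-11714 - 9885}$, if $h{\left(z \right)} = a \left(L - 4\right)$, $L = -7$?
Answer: $\frac{2851901}{21599} \approx 132.04$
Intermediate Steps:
$a = -12$
$h{\left(z \right)} = 132$ ($h{\left(z \right)} = - 12 \left(-7 - 4\right) = \left(-12\right) \left(-11\right) = 132$)
$h{\left(p \right)} - \frac{\left(34 \left(-37\right) - 12\right) + 2103}{-11714 - 9885} = 132 - \frac{\left(34 \left(-37\right) - 12\right) + 2103}{-11714 - 9885} = 132 - \frac{\left(-1258 - 12\right) + 2103}{-21599} = 132 - \left(-1270 + 2103\right) \left(- \frac{1}{21599}\right) = 132 - 833 \left(- \frac{1}{21599}\right) = 132 - - \frac{833}{21599} = 132 + \frac{833}{21599} = \frac{2851901}{21599}$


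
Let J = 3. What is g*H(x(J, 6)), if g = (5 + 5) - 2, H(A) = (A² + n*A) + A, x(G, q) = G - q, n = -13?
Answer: 360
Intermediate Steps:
H(A) = A² - 12*A (H(A) = (A² - 13*A) + A = A² - 12*A)
g = 8 (g = 10 - 2 = 8)
g*H(x(J, 6)) = 8*((3 - 1*6)*(-12 + (3 - 1*6))) = 8*((3 - 6)*(-12 + (3 - 6))) = 8*(-3*(-12 - 3)) = 8*(-3*(-15)) = 8*45 = 360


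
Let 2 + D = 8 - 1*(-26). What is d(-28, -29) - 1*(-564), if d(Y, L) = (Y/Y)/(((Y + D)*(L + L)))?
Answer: 130847/232 ≈ 564.00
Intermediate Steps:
D = 32 (D = -2 + (8 - 1*(-26)) = -2 + (8 + 26) = -2 + 34 = 32)
d(Y, L) = 1/(2*L*(32 + Y)) (d(Y, L) = (Y/Y)/(((Y + 32)*(L + L))) = 1/((32 + Y)*(2*L)) = 1/(2*L*(32 + Y)))
d(-28, -29) - 1*(-564) = (½)/(-29*(32 - 28)) - 1*(-564) = (½)*(-1/29)/4 + 564 = (½)*(-1/29)*(¼) + 564 = -1/232 + 564 = 130847/232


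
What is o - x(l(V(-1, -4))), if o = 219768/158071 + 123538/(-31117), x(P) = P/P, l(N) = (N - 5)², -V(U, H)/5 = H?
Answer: -17607949649/4918695307 ≈ -3.5798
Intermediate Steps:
V(U, H) = -5*H
l(N) = (-5 + N)²
x(P) = 1
o = -12689254342/4918695307 (o = 219768*(1/158071) + 123538*(-1/31117) = 219768/158071 - 123538/31117 = -12689254342/4918695307 ≈ -2.5798)
o - x(l(V(-1, -4))) = -12689254342/4918695307 - 1*1 = -12689254342/4918695307 - 1 = -17607949649/4918695307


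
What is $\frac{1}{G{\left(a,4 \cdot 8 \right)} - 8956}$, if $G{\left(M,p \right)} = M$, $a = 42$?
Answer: $- \frac{1}{8914} \approx -0.00011218$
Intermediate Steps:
$\frac{1}{G{\left(a,4 \cdot 8 \right)} - 8956} = \frac{1}{42 - 8956} = \frac{1}{-8914} = - \frac{1}{8914}$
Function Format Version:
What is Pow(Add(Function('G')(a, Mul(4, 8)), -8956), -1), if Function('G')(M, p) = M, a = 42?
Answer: Rational(-1, 8914) ≈ -0.00011218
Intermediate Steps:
Pow(Add(Function('G')(a, Mul(4, 8)), -8956), -1) = Pow(Add(42, -8956), -1) = Pow(-8914, -1) = Rational(-1, 8914)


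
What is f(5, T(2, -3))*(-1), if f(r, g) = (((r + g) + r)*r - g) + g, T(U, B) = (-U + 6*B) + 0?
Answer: 50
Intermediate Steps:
T(U, B) = -U + 6*B
f(r, g) = r*(g + 2*r) (f(r, g) = (((g + r) + r)*r - g) + g = ((g + 2*r)*r - g) + g = (r*(g + 2*r) - g) + g = (-g + r*(g + 2*r)) + g = r*(g + 2*r))
f(5, T(2, -3))*(-1) = (5*((-1*2 + 6*(-3)) + 2*5))*(-1) = (5*((-2 - 18) + 10))*(-1) = (5*(-20 + 10))*(-1) = (5*(-10))*(-1) = -50*(-1) = 50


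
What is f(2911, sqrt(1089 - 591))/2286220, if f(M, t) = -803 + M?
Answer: 527/571555 ≈ 0.00092205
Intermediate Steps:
f(2911, sqrt(1089 - 591))/2286220 = (-803 + 2911)/2286220 = 2108*(1/2286220) = 527/571555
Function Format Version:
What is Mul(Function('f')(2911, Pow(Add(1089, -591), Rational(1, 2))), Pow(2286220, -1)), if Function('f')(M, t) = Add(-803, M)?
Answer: Rational(527, 571555) ≈ 0.00092205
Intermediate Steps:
Mul(Function('f')(2911, Pow(Add(1089, -591), Rational(1, 2))), Pow(2286220, -1)) = Mul(Add(-803, 2911), Pow(2286220, -1)) = Mul(2108, Rational(1, 2286220)) = Rational(527, 571555)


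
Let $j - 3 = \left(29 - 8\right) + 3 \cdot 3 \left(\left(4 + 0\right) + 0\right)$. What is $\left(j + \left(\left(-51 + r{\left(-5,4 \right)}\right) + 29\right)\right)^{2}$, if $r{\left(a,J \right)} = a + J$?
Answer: $1369$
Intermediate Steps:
$r{\left(a,J \right)} = J + a$
$j = 60$ ($j = 3 + \left(\left(29 - 8\right) + 3 \cdot 3 \left(\left(4 + 0\right) + 0\right)\right) = 3 + \left(21 + 9 \left(4 + 0\right)\right) = 3 + \left(21 + 9 \cdot 4\right) = 3 + \left(21 + 36\right) = 3 + 57 = 60$)
$\left(j + \left(\left(-51 + r{\left(-5,4 \right)}\right) + 29\right)\right)^{2} = \left(60 + \left(\left(-51 + \left(4 - 5\right)\right) + 29\right)\right)^{2} = \left(60 + \left(\left(-51 - 1\right) + 29\right)\right)^{2} = \left(60 + \left(-52 + 29\right)\right)^{2} = \left(60 - 23\right)^{2} = 37^{2} = 1369$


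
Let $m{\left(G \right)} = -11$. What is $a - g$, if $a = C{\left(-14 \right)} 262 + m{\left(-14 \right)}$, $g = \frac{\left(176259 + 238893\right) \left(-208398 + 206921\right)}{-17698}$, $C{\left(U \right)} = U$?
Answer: $- \frac{339145223}{8849} \approx -38326.0$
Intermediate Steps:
$g = \frac{306589752}{8849}$ ($g = 415152 \left(-1477\right) \left(- \frac{1}{17698}\right) = \left(-613179504\right) \left(- \frac{1}{17698}\right) = \frac{306589752}{8849} \approx 34647.0$)
$a = -3679$ ($a = \left(-14\right) 262 - 11 = -3668 - 11 = -3679$)
$a - g = -3679 - \frac{306589752}{8849} = - \frac{339145223}{8849}$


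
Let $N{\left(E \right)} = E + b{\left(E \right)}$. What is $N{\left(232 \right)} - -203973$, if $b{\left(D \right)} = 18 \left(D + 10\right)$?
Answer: $208561$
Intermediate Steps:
$b{\left(D \right)} = 180 + 18 D$ ($b{\left(D \right)} = 18 \left(10 + D\right) = 180 + 18 D$)
$N{\left(E \right)} = 180 + 19 E$ ($N{\left(E \right)} = E + \left(180 + 18 E\right) = 180 + 19 E$)
$N{\left(232 \right)} - -203973 = \left(180 + 19 \cdot 232\right) - -203973 = \left(180 + 4408\right) + 203973 = 4588 + 203973 = 208561$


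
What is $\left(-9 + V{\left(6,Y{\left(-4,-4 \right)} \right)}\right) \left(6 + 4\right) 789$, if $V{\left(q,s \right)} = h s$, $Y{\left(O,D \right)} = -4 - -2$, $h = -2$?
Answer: $-39450$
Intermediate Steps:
$Y{\left(O,D \right)} = -2$ ($Y{\left(O,D \right)} = -4 + 2 = -2$)
$V{\left(q,s \right)} = - 2 s$
$\left(-9 + V{\left(6,Y{\left(-4,-4 \right)} \right)}\right) \left(6 + 4\right) 789 = \left(-9 - -4\right) \left(6 + 4\right) 789 = \left(-9 + 4\right) 10 \cdot 789 = \left(-5\right) 10 \cdot 789 = \left(-50\right) 789 = -39450$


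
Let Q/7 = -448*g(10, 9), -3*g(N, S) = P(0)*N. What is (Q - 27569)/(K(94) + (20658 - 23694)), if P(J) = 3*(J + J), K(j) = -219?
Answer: 27569/3255 ≈ 8.4697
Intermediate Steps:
P(J) = 6*J (P(J) = 3*(2*J) = 6*J)
g(N, S) = 0 (g(N, S) = -6*0*N/3 = -0*N = -1/3*0 = 0)
Q = 0 (Q = 7*(-448*0) = 7*0 = 0)
(Q - 27569)/(K(94) + (20658 - 23694)) = (0 - 27569)/(-219 + (20658 - 23694)) = -27569/(-219 - 3036) = -27569/(-3255) = -27569*(-1/3255) = 27569/3255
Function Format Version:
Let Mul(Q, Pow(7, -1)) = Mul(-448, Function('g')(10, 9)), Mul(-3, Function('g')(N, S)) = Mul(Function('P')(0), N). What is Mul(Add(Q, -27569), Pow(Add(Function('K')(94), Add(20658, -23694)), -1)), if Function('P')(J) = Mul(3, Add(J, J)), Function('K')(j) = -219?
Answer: Rational(27569, 3255) ≈ 8.4697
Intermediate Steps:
Function('P')(J) = Mul(6, J) (Function('P')(J) = Mul(3, Mul(2, J)) = Mul(6, J))
Function('g')(N, S) = 0 (Function('g')(N, S) = Mul(Rational(-1, 3), Mul(Mul(6, 0), N)) = Mul(Rational(-1, 3), Mul(0, N)) = Mul(Rational(-1, 3), 0) = 0)
Q = 0 (Q = Mul(7, Mul(-448, 0)) = Mul(7, 0) = 0)
Mul(Add(Q, -27569), Pow(Add(Function('K')(94), Add(20658, -23694)), -1)) = Mul(Add(0, -27569), Pow(Add(-219, Add(20658, -23694)), -1)) = Mul(-27569, Pow(Add(-219, -3036), -1)) = Mul(-27569, Pow(-3255, -1)) = Mul(-27569, Rational(-1, 3255)) = Rational(27569, 3255)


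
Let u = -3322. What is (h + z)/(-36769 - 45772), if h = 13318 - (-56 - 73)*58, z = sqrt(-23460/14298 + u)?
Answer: -20800/82541 - 2*I*sqrt(4718480597)/196695203 ≈ -0.252 - 0.00069845*I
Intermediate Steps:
z = 2*I*sqrt(4718480597)/2383 (z = sqrt(-23460/14298 - 3322) = sqrt(-23460*1/14298 - 3322) = sqrt(-3910/2383 - 3322) = sqrt(-7920236/2383) = 2*I*sqrt(4718480597)/2383 ≈ 57.651*I)
h = 20800 (h = 13318 - (-129)*58 = 13318 - 1*(-7482) = 13318 + 7482 = 20800)
(h + z)/(-36769 - 45772) = (20800 + 2*I*sqrt(4718480597)/2383)/(-36769 - 45772) = (20800 + 2*I*sqrt(4718480597)/2383)/(-82541) = (20800 + 2*I*sqrt(4718480597)/2383)*(-1/82541) = -20800/82541 - 2*I*sqrt(4718480597)/196695203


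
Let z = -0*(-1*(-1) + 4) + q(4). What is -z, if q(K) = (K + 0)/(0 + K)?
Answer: -1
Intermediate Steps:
q(K) = 1 (q(K) = K/K = 1)
z = 1 (z = -0*(-1*(-1) + 4) + 1 = -0*(1 + 4) + 1 = -0*5 + 1 = -11*0 + 1 = 0 + 1 = 1)
-z = -1*1 = -1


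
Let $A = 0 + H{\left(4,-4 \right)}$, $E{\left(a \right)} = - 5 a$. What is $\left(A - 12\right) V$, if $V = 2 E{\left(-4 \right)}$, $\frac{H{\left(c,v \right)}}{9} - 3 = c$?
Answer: $2040$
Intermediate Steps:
$H{\left(c,v \right)} = 27 + 9 c$
$V = 40$ ($V = 2 \left(\left(-5\right) \left(-4\right)\right) = 2 \cdot 20 = 40$)
$A = 63$ ($A = 0 + \left(27 + 9 \cdot 4\right) = 0 + \left(27 + 36\right) = 0 + 63 = 63$)
$\left(A - 12\right) V = \left(63 - 12\right) 40 = 51 \cdot 40 = 2040$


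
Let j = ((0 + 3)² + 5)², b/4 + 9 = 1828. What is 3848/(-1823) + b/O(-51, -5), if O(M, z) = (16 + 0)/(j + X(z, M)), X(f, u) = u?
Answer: 480809973/7292 ≈ 65937.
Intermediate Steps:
b = 7276 (b = -36 + 4*1828 = -36 + 7312 = 7276)
j = 196 (j = (3² + 5)² = (9 + 5)² = 14² = 196)
O(M, z) = 16/(196 + M) (O(M, z) = (16 + 0)/(196 + M) = 16/(196 + M))
3848/(-1823) + b/O(-51, -5) = 3848/(-1823) + 7276/((16/(196 - 51))) = 3848*(-1/1823) + 7276/((16/145)) = -3848/1823 + 7276/((16*(1/145))) = -3848/1823 + 7276/(16/145) = -3848/1823 + 7276*(145/16) = -3848/1823 + 263755/4 = 480809973/7292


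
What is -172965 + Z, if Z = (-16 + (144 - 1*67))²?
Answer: -169244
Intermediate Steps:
Z = 3721 (Z = (-16 + (144 - 67))² = (-16 + 77)² = 61² = 3721)
-172965 + Z = -172965 + 3721 = -169244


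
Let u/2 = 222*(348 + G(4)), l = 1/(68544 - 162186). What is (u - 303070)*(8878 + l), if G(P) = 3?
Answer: -61198438077775/46821 ≈ -1.3071e+9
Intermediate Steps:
l = -1/93642 (l = 1/(-93642) = -1/93642 ≈ -1.0679e-5)
u = 155844 (u = 2*(222*(348 + 3)) = 2*(222*351) = 2*77922 = 155844)
(u - 303070)*(8878 + l) = (155844 - 303070)*(8878 - 1/93642) = -147226*831353675/93642 = -61198438077775/46821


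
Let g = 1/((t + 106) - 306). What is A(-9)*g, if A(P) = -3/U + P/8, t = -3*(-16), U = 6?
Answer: 13/1216 ≈ 0.010691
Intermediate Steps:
t = 48
A(P) = -½ + P/8 (A(P) = -3/6 + P/8 = -3*⅙ + P*(⅛) = -½ + P/8)
g = -1/152 (g = 1/((48 + 106) - 306) = 1/(154 - 306) = 1/(-152) = -1/152 ≈ -0.0065789)
A(-9)*g = (-½ + (⅛)*(-9))*(-1/152) = (-½ - 9/8)*(-1/152) = -13/8*(-1/152) = 13/1216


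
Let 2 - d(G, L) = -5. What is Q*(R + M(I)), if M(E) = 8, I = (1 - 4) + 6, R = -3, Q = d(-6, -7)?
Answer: 35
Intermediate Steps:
d(G, L) = 7 (d(G, L) = 2 - 1*(-5) = 2 + 5 = 7)
Q = 7
I = 3 (I = -3 + 6 = 3)
Q*(R + M(I)) = 7*(-3 + 8) = 7*5 = 35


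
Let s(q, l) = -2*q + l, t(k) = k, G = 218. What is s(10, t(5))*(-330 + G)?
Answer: 1680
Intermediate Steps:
s(q, l) = l - 2*q
s(10, t(5))*(-330 + G) = (5 - 2*10)*(-330 + 218) = (5 - 20)*(-112) = -15*(-112) = 1680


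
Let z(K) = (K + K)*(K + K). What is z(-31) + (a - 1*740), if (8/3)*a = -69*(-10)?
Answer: 13451/4 ≈ 3362.8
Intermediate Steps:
a = 1035/4 (a = 3*(-69*(-10))/8 = (3/8)*690 = 1035/4 ≈ 258.75)
z(K) = 4*K² (z(K) = (2*K)*(2*K) = 4*K²)
z(-31) + (a - 1*740) = 4*(-31)² + (1035/4 - 1*740) = 4*961 + (1035/4 - 740) = 3844 - 1925/4 = 13451/4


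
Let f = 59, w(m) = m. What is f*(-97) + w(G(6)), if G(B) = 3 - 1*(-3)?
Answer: -5717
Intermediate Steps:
G(B) = 6 (G(B) = 3 + 3 = 6)
f*(-97) + w(G(6)) = 59*(-97) + 6 = -5723 + 6 = -5717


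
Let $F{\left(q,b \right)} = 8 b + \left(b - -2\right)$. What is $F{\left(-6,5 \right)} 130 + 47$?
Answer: $6157$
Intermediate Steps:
$F{\left(q,b \right)} = 2 + 9 b$ ($F{\left(q,b \right)} = 8 b + \left(b + 2\right) = 8 b + \left(2 + b\right) = 2 + 9 b$)
$F{\left(-6,5 \right)} 130 + 47 = \left(2 + 9 \cdot 5\right) 130 + 47 = \left(2 + 45\right) 130 + 47 = 47 \cdot 130 + 47 = 6110 + 47 = 6157$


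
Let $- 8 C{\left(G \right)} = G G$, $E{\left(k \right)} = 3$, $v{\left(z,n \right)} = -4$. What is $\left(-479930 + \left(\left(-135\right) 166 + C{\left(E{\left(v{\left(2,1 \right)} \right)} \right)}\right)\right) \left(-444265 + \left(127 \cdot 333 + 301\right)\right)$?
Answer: $\frac{1614214933617}{8} \approx 2.0178 \cdot 10^{11}$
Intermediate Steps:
$C{\left(G \right)} = - \frac{G^{2}}{8}$ ($C{\left(G \right)} = - \frac{G G}{8} = - \frac{G^{2}}{8}$)
$\left(-479930 + \left(\left(-135\right) 166 + C{\left(E{\left(v{\left(2,1 \right)} \right)} \right)}\right)\right) \left(-444265 + \left(127 \cdot 333 + 301\right)\right) = \left(-479930 - \left(22410 + \frac{3^{2}}{8}\right)\right) \left(-444265 + \left(127 \cdot 333 + 301\right)\right) = \left(-479930 - \frac{179289}{8}\right) \left(-444265 + \left(42291 + 301\right)\right) = \left(-479930 - \frac{179289}{8}\right) \left(-444265 + 42592\right) = \left(-479930 - \frac{179289}{8}\right) \left(-401673\right) = \left(- \frac{4018729}{8}\right) \left(-401673\right) = \frac{1614214933617}{8}$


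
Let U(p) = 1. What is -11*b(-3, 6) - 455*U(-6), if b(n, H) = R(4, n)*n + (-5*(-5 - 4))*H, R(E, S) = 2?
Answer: -3359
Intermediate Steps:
b(n, H) = 2*n + 45*H (b(n, H) = 2*n + (-5*(-5 - 4))*H = 2*n + (-5*(-9))*H = 2*n + 45*H)
-11*b(-3, 6) - 455*U(-6) = -11*(2*(-3) + 45*6) - 455*1 = -11*(-6 + 270) - 455 = -11*264 - 455 = -2904 - 455 = -3359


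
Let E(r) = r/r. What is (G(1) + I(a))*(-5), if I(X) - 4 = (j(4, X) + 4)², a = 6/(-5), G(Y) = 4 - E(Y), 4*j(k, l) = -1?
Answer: -1685/16 ≈ -105.31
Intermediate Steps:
j(k, l) = -¼ (j(k, l) = (¼)*(-1) = -¼)
E(r) = 1
G(Y) = 3 (G(Y) = 4 - 1*1 = 4 - 1 = 3)
a = -6/5 (a = 6*(-⅕) = -6/5 ≈ -1.2000)
I(X) = 289/16 (I(X) = 4 + (-¼ + 4)² = 4 + (15/4)² = 4 + 225/16 = 289/16)
(G(1) + I(a))*(-5) = (3 + 289/16)*(-5) = (337/16)*(-5) = -1685/16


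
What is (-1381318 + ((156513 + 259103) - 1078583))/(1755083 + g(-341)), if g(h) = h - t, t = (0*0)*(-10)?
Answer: -2044285/1754742 ≈ -1.1650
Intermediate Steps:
t = 0 (t = 0*(-10) = 0)
g(h) = h (g(h) = h - 1*0 = h + 0 = h)
(-1381318 + ((156513 + 259103) - 1078583))/(1755083 + g(-341)) = (-1381318 + ((156513 + 259103) - 1078583))/(1755083 - 341) = (-1381318 + (415616 - 1078583))/1754742 = (-1381318 - 662967)*(1/1754742) = -2044285*1/1754742 = -2044285/1754742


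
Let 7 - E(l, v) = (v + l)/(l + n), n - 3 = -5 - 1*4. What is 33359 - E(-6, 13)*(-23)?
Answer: 402401/12 ≈ 33533.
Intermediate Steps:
n = -6 (n = 3 + (-5 - 1*4) = 3 + (-5 - 4) = 3 - 9 = -6)
E(l, v) = 7 - (l + v)/(-6 + l) (E(l, v) = 7 - (v + l)/(l - 6) = 7 - (l + v)/(-6 + l))
33359 - E(-6, 13)*(-23) = 33359 - (-42 - 1*13 + 6*(-6))/(-6 - 6)*(-23) = 33359 - (-42 - 13 - 36)/(-12)*(-23) = 33359 - (-1/12*(-91))*(-23) = 33359 - 91*(-23)/12 = 33359 - 1*(-2093/12) = 33359 + 2093/12 = 402401/12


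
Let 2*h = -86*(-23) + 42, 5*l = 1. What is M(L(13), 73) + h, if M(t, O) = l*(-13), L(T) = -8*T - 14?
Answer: 5037/5 ≈ 1007.4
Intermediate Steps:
l = ⅕ (l = (⅕)*1 = ⅕ ≈ 0.20000)
L(T) = -14 - 8*T
h = 1010 (h = (-86*(-23) + 42)/2 = (1978 + 42)/2 = (½)*2020 = 1010)
M(t, O) = -13/5 (M(t, O) = (⅕)*(-13) = -13/5)
M(L(13), 73) + h = -13/5 + 1010 = 5037/5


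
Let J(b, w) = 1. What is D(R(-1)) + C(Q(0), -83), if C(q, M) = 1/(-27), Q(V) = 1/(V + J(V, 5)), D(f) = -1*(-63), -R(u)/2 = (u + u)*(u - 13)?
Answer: 1700/27 ≈ 62.963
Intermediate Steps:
R(u) = -4*u*(-13 + u) (R(u) = -2*(u + u)*(u - 13) = -2*2*u*(-13 + u) = -4*u*(-13 + u))
D(f) = 63
Q(V) = 1/(1 + V) (Q(V) = 1/(V + 1) = 1/(1 + V))
C(q, M) = -1/27
D(R(-1)) + C(Q(0), -83) = 63 - 1/27 = 1700/27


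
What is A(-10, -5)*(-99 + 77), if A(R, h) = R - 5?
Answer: 330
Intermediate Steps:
A(R, h) = -5 + R
A(-10, -5)*(-99 + 77) = (-5 - 10)*(-99 + 77) = -15*(-22) = 330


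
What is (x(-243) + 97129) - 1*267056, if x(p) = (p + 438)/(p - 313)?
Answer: -94479607/556 ≈ -1.6993e+5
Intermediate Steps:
x(p) = (438 + p)/(-313 + p)
(x(-243) + 97129) - 1*267056 = ((438 - 243)/(-313 - 243) + 97129) - 1*267056 = (195/(-556) + 97129) - 267056 = (-1/556*195 + 97129) - 267056 = (-195/556 + 97129) - 267056 = 54003529/556 - 267056 = -94479607/556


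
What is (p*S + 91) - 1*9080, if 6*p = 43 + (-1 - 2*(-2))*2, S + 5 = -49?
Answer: -9430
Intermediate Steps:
S = -54 (S = -5 - 49 = -54)
p = 49/6 (p = (43 + (-1 - 2*(-2))*2)/6 = (43 + (-1 + 4)*2)/6 = (43 + 3*2)/6 = (43 + 6)/6 = (⅙)*49 = 49/6 ≈ 8.1667)
(p*S + 91) - 1*9080 = ((49/6)*(-54) + 91) - 1*9080 = (-441 + 91) - 9080 = -350 - 9080 = -9430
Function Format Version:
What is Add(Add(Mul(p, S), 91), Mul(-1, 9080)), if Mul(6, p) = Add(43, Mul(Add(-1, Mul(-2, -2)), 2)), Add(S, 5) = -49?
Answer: -9430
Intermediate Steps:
S = -54 (S = Add(-5, -49) = -54)
p = Rational(49, 6) (p = Mul(Rational(1, 6), Add(43, Mul(Add(-1, Mul(-2, -2)), 2))) = Mul(Rational(1, 6), Add(43, Mul(Add(-1, 4), 2))) = Mul(Rational(1, 6), Add(43, Mul(3, 2))) = Mul(Rational(1, 6), Add(43, 6)) = Mul(Rational(1, 6), 49) = Rational(49, 6) ≈ 8.1667)
Add(Add(Mul(p, S), 91), Mul(-1, 9080)) = Add(Add(Mul(Rational(49, 6), -54), 91), Mul(-1, 9080)) = Add(Add(-441, 91), -9080) = Add(-350, -9080) = -9430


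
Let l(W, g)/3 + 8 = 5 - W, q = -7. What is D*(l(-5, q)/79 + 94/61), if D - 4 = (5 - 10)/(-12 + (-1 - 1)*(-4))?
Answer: 40908/4819 ≈ 8.4889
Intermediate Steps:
l(W, g) = -9 - 3*W (l(W, g) = -24 + 3*(5 - W) = -24 + (15 - 3*W) = -9 - 3*W)
D = 21/4 (D = 4 + (5 - 10)/(-12 + (-1 - 1)*(-4)) = 4 - 5/(-12 - 2*(-4)) = 4 - 5/(-12 + 8) = 4 - 5/(-4) = 4 - 5*(-1/4) = 4 + 5/4 = 21/4 ≈ 5.2500)
D*(l(-5, q)/79 + 94/61) = 21*((-9 - 3*(-5))/79 + 94/61)/4 = 21*((-9 + 15)*(1/79) + 94*(1/61))/4 = 21*(6*(1/79) + 94/61)/4 = 21*(6/79 + 94/61)/4 = (21/4)*(7792/4819) = 40908/4819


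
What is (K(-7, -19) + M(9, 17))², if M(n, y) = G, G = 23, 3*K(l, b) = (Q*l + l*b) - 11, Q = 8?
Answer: 2025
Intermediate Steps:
K(l, b) = -11/3 + 8*l/3 + b*l/3 (K(l, b) = ((8*l + l*b) - 11)/3 = ((8*l + b*l) - 11)/3 = (-11 + 8*l + b*l)/3 = -11/3 + 8*l/3 + b*l/3)
M(n, y) = 23
(K(-7, -19) + M(9, 17))² = ((-11/3 + (8/3)*(-7) + (⅓)*(-19)*(-7)) + 23)² = ((-11/3 - 56/3 + 133/3) + 23)² = (22 + 23)² = 45² = 2025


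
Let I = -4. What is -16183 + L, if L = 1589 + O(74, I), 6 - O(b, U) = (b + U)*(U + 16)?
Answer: -15428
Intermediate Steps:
O(b, U) = 6 - (16 + U)*(U + b) (O(b, U) = 6 - (b + U)*(U + 16) = 6 - (U + b)*(16 + U) = 6 - (16 + U)*(U + b))
L = 755 (L = 1589 + (6 - 1*(-4)**2 - 16*(-4) - 16*74 - 1*(-4)*74) = 1589 + (6 - 1*16 + 64 - 1184 + 296) = 1589 + (6 - 16 + 64 - 1184 + 296) = 1589 - 834 = 755)
-16183 + L = -16183 + 755 = -15428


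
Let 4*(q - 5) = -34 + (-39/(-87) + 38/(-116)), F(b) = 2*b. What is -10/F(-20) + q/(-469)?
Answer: 4001/15544 ≈ 0.25740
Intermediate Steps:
q = -805/232 (q = 5 + (-34 + (-39/(-87) + 38/(-116)))/4 = 5 + (-34 + (-39*(-1/87) + 38*(-1/116)))/4 = 5 + (-34 + (13/29 - 19/58))/4 = 5 + (-34 + 7/58)/4 = 5 + (1/4)*(-1965/58) = 5 - 1965/232 = -805/232 ≈ -3.4698)
-10/F(-20) + q/(-469) = -10/(2*(-20)) - 805/232/(-469) = -10/(-40) - 805/232*(-1/469) = -10*(-1/40) + 115/15544 = 1/4 + 115/15544 = 4001/15544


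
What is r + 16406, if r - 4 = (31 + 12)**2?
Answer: 18259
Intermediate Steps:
r = 1853 (r = 4 + (31 + 12)**2 = 4 + 43**2 = 4 + 1849 = 1853)
r + 16406 = 1853 + 16406 = 18259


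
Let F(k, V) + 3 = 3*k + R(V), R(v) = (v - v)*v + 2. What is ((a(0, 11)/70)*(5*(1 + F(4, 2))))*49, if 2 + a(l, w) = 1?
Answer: -42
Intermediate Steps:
a(l, w) = -1 (a(l, w) = -2 + 1 = -1)
R(v) = 2 (R(v) = 0*v + 2 = 0 + 2 = 2)
F(k, V) = -1 + 3*k (F(k, V) = -3 + (3*k + 2) = -3 + (2 + 3*k) = -1 + 3*k)
((a(0, 11)/70)*(5*(1 + F(4, 2))))*49 = ((-1/70)*(5*(1 + (-1 + 3*4))))*49 = ((-1*1/70)*(5*(1 + (-1 + 12))))*49 = -(1 + 11)/14*49 = -12/14*49 = -1/70*60*49 = -6/7*49 = -42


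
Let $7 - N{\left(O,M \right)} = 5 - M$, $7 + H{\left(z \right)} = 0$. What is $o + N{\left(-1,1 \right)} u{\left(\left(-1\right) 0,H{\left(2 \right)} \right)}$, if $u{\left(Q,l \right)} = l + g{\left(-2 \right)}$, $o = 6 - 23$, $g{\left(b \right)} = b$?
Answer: $-44$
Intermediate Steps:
$H{\left(z \right)} = -7$ ($H{\left(z \right)} = -7 + 0 = -7$)
$o = -17$
$N{\left(O,M \right)} = 2 + M$ ($N{\left(O,M \right)} = 7 - \left(5 - M\right) = 7 + \left(-5 + M\right) = 2 + M$)
$u{\left(Q,l \right)} = -2 + l$ ($u{\left(Q,l \right)} = l - 2 = -2 + l$)
$o + N{\left(-1,1 \right)} u{\left(\left(-1\right) 0,H{\left(2 \right)} \right)} = -17 + \left(2 + 1\right) \left(-2 - 7\right) = -17 + 3 \left(-9\right) = -17 - 27 = -44$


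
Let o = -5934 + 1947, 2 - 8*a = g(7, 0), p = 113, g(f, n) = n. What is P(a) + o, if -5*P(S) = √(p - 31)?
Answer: -3987 - √82/5 ≈ -3988.8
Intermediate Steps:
a = ¼ (a = ¼ - ⅛*0 = ¼ + 0 = ¼ ≈ 0.25000)
P(S) = -√82/5 (P(S) = -√(113 - 31)/5 = -√82/5)
o = -3987
P(a) + o = -√82/5 - 3987 = -3987 - √82/5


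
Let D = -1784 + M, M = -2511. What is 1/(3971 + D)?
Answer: -1/324 ≈ -0.0030864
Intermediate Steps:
D = -4295 (D = -1784 - 2511 = -4295)
1/(3971 + D) = 1/(3971 - 4295) = 1/(-324) = -1/324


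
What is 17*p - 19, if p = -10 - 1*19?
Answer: -512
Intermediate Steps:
p = -29 (p = -10 - 19 = -29)
17*p - 19 = 17*(-29) - 19 = -493 - 19 = -512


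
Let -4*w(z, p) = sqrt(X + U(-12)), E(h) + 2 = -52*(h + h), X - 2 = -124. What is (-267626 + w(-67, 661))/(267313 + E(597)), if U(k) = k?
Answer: -267626/205223 - I*sqrt(134)/820892 ≈ -1.3041 - 1.4102e-5*I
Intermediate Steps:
X = -122 (X = 2 - 124 = -122)
E(h) = -2 - 104*h (E(h) = -2 - 52*(h + h) = -2 - 104*h)
w(z, p) = -I*sqrt(134)/4 (w(z, p) = -sqrt(-122 - 12)/4 = -I*sqrt(134)/4)
(-267626 + w(-67, 661))/(267313 + E(597)) = (-267626 - I*sqrt(134)/4)/(267313 + (-2 - 104*597)) = (-267626 - I*sqrt(134)/4)/(267313 + (-2 - 62088)) = (-267626 - I*sqrt(134)/4)/(267313 - 62090) = (-267626 - I*sqrt(134)/4)/205223 = (-267626 - I*sqrt(134)/4)*(1/205223) = -267626/205223 - I*sqrt(134)/820892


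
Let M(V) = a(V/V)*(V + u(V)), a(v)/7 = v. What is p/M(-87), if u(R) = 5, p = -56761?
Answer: 56761/574 ≈ 98.887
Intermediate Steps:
a(v) = 7*v
M(V) = 35 + 7*V (M(V) = (7*(V/V))*(V + 5) = (7*1)*(5 + V) = 7*(5 + V) = 35 + 7*V)
p/M(-87) = -56761/(35 + 7*(-87)) = -56761/(35 - 609) = -56761/(-574) = -56761*(-1/574) = 56761/574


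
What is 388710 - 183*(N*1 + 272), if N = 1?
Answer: 338751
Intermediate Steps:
388710 - 183*(N*1 + 272) = 388710 - 183*(1*1 + 272) = 388710 - 183*(1 + 272) = 388710 - 183*273 = 388710 - 1*49959 = 388710 - 49959 = 338751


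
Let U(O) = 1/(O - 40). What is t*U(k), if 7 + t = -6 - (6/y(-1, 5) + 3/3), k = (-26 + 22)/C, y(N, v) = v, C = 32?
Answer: 608/1605 ≈ 0.37882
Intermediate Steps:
k = -⅛ (k = (-26 + 22)/32 = -4*1/32 = -⅛ ≈ -0.12500)
t = -76/5 (t = -7 + (-6 - (6/5 + 3/3)) = -7 + (-6 - (6*(⅕) + 3*(⅓))) = -7 + (-6 - (6/5 + 1)) = -7 + (-6 - 1*11/5) = -7 + (-6 - 11/5) = -7 - 41/5 = -76/5 ≈ -15.200)
U(O) = 1/(-40 + O)
t*U(k) = -76/(5*(-40 - ⅛)) = -76/(5*(-321/8)) = -76/5*(-8/321) = 608/1605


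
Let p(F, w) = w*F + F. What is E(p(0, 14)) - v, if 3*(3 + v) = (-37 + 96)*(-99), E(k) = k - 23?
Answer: 1927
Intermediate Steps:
p(F, w) = F + F*w (p(F, w) = F*w + F = F + F*w)
E(k) = -23 + k
v = -1950 (v = -3 + ((-37 + 96)*(-99))/3 = -3 + (59*(-99))/3 = -3 + (⅓)*(-5841) = -3 - 1947 = -1950)
E(p(0, 14)) - v = (-23 + 0*(1 + 14)) - 1*(-1950) = (-23 + 0*15) + 1950 = (-23 + 0) + 1950 = -23 + 1950 = 1927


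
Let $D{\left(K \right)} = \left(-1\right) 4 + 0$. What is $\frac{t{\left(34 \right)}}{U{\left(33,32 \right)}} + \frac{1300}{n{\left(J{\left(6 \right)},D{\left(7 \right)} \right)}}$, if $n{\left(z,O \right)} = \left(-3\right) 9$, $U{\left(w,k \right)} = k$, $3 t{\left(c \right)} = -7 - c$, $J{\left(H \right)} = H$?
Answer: $- \frac{41969}{864} \approx -48.575$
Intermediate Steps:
$t{\left(c \right)} = - \frac{7}{3} - \frac{c}{3}$ ($t{\left(c \right)} = \frac{-7 - c}{3} = - \frac{7}{3} - \frac{c}{3}$)
$D{\left(K \right)} = -4$ ($D{\left(K \right)} = -4 + 0 = -4$)
$n{\left(z,O \right)} = -27$
$\frac{t{\left(34 \right)}}{U{\left(33,32 \right)}} + \frac{1300}{n{\left(J{\left(6 \right)},D{\left(7 \right)} \right)}} = \frac{- \frac{7}{3} - \frac{34}{3}}{32} + \frac{1300}{-27} = \left(- \frac{7}{3} - \frac{34}{3}\right) \frac{1}{32} + 1300 \left(- \frac{1}{27}\right) = \left(- \frac{41}{3}\right) \frac{1}{32} - \frac{1300}{27} = - \frac{41}{96} - \frac{1300}{27} = - \frac{41969}{864}$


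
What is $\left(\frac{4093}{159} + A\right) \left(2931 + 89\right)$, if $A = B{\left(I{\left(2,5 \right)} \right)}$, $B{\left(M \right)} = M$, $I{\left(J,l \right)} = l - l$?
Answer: $\frac{12360860}{159} \approx 77741.0$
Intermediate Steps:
$I{\left(J,l \right)} = 0$
$A = 0$
$\left(\frac{4093}{159} + A\right) \left(2931 + 89\right) = \left(\frac{4093}{159} + 0\right) \left(2931 + 89\right) = \left(4093 \cdot \frac{1}{159} + 0\right) 3020 = \left(\frac{4093}{159} + 0\right) 3020 = \frac{4093}{159} \cdot 3020 = \frac{12360860}{159}$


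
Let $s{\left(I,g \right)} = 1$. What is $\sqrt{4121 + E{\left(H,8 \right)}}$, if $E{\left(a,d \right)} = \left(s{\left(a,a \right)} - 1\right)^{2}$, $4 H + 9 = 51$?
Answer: $\sqrt{4121} \approx 64.195$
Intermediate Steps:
$H = \frac{21}{2}$ ($H = - \frac{9}{4} + \frac{1}{4} \cdot 51 = - \frac{9}{4} + \frac{51}{4} = \frac{21}{2} \approx 10.5$)
$E{\left(a,d \right)} = 0$ ($E{\left(a,d \right)} = \left(1 - 1\right)^{2} = 0^{2} = 0$)
$\sqrt{4121 + E{\left(H,8 \right)}} = \sqrt{4121 + 0} = \sqrt{4121}$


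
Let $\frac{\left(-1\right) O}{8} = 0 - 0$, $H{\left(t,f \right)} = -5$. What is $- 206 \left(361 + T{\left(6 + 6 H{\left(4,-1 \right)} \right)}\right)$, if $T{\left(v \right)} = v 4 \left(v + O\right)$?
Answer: $-548990$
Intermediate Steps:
$O = 0$ ($O = - 8 \left(0 - 0\right) = - 8 \left(0 + 0\right) = \left(-8\right) 0 = 0$)
$T{\left(v \right)} = 4 v^{2}$ ($T{\left(v \right)} = v 4 \left(v + 0\right) = 4 v v = 4 v^{2}$)
$- 206 \left(361 + T{\left(6 + 6 H{\left(4,-1 \right)} \right)}\right) = - 206 \left(361 + 4 \left(6 + 6 \left(-5\right)\right)^{2}\right) = - 206 \left(361 + 4 \left(6 - 30\right)^{2}\right) = - 206 \left(361 + 4 \left(-24\right)^{2}\right) = - 206 \left(361 + 4 \cdot 576\right) = - 206 \left(361 + 2304\right) = \left(-206\right) 2665 = -548990$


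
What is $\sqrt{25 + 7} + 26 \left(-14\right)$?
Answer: $-364 + 4 \sqrt{2} \approx -358.34$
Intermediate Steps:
$\sqrt{25 + 7} + 26 \left(-14\right) = \sqrt{32} - 364 = 4 \sqrt{2} - 364 = -364 + 4 \sqrt{2}$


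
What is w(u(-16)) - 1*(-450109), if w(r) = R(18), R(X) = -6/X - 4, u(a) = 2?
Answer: 1350314/3 ≈ 4.5010e+5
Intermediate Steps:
R(X) = -4 - 6/X
w(r) = -13/3 (w(r) = -4 - 6/18 = -4 - 6*1/18 = -4 - ⅓ = -13/3)
w(u(-16)) - 1*(-450109) = -13/3 - 1*(-450109) = -13/3 + 450109 = 1350314/3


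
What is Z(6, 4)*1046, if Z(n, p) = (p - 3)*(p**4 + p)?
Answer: 271960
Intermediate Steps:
Z(n, p) = (-3 + p)*(p + p**4)
Z(6, 4)*1046 = (4*(-3 + 4 + 4**4 - 3*4**3))*1046 = (4*(-3 + 4 + 256 - 3*64))*1046 = (4*(-3 + 4 + 256 - 192))*1046 = (4*65)*1046 = 260*1046 = 271960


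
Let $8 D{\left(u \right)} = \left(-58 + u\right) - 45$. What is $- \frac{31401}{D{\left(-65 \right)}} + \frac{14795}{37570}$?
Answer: $\frac{78669751}{52598} \approx 1495.7$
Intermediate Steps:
$D{\left(u \right)} = - \frac{103}{8} + \frac{u}{8}$ ($D{\left(u \right)} = \frac{\left(-58 + u\right) - 45}{8} = \frac{-103 + u}{8} = - \frac{103}{8} + \frac{u}{8}$)
$- \frac{31401}{D{\left(-65 \right)}} + \frac{14795}{37570} = - \frac{31401}{- \frac{103}{8} + \frac{1}{8} \left(-65\right)} + \frac{14795}{37570} = - \frac{31401}{- \frac{103}{8} - \frac{65}{8}} + 14795 \cdot \frac{1}{37570} = - \frac{31401}{-21} + \frac{2959}{7514} = \left(-31401\right) \left(- \frac{1}{21}\right) + \frac{2959}{7514} = \frac{10467}{7} + \frac{2959}{7514} = \frac{78669751}{52598}$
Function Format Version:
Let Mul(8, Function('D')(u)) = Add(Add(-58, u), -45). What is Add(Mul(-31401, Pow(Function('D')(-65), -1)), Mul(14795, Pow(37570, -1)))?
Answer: Rational(78669751, 52598) ≈ 1495.7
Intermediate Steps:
Function('D')(u) = Add(Rational(-103, 8), Mul(Rational(1, 8), u)) (Function('D')(u) = Mul(Rational(1, 8), Add(Add(-58, u), -45)) = Mul(Rational(1, 8), Add(-103, u)) = Add(Rational(-103, 8), Mul(Rational(1, 8), u)))
Add(Mul(-31401, Pow(Function('D')(-65), -1)), Mul(14795, Pow(37570, -1))) = Add(Mul(-31401, Pow(Add(Rational(-103, 8), Mul(Rational(1, 8), -65)), -1)), Mul(14795, Pow(37570, -1))) = Add(Mul(-31401, Pow(Add(Rational(-103, 8), Rational(-65, 8)), -1)), Mul(14795, Rational(1, 37570))) = Add(Mul(-31401, Pow(-21, -1)), Rational(2959, 7514)) = Add(Mul(-31401, Rational(-1, 21)), Rational(2959, 7514)) = Add(Rational(10467, 7), Rational(2959, 7514)) = Rational(78669751, 52598)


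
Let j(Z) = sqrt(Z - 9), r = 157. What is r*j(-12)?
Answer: 157*I*sqrt(21) ≈ 719.46*I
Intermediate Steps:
j(Z) = sqrt(-9 + Z)
r*j(-12) = 157*sqrt(-9 - 12) = 157*sqrt(-21) = 157*(I*sqrt(21)) = 157*I*sqrt(21)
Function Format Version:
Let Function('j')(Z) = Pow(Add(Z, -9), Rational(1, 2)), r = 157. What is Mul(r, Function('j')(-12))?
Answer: Mul(157, I, Pow(21, Rational(1, 2))) ≈ Mul(719.46, I)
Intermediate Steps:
Function('j')(Z) = Pow(Add(-9, Z), Rational(1, 2))
Mul(r, Function('j')(-12)) = Mul(157, Pow(Add(-9, -12), Rational(1, 2))) = Mul(157, Pow(-21, Rational(1, 2))) = Mul(157, Mul(I, Pow(21, Rational(1, 2)))) = Mul(157, I, Pow(21, Rational(1, 2)))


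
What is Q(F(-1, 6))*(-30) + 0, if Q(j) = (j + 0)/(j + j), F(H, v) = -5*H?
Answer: -15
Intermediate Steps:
Q(j) = ½ (Q(j) = j/((2*j)) = j*(1/(2*j)) = ½)
Q(F(-1, 6))*(-30) + 0 = (½)*(-30) + 0 = -15 + 0 = -15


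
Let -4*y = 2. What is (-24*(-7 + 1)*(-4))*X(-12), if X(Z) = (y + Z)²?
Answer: -90000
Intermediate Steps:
y = -½ (y = -¼*2 = -½ ≈ -0.50000)
X(Z) = (-½ + Z)²
(-24*(-7 + 1)*(-4))*X(-12) = (-24*(-7 + 1)*(-4))*((-1 + 2*(-12))²/4) = (-(-144)*(-4))*((-1 - 24)²/4) = (-24*24)*((¼)*(-25)²) = -144*625 = -576*625/4 = -90000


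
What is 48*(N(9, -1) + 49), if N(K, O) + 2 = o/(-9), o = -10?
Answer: 6928/3 ≈ 2309.3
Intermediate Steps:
N(K, O) = -8/9 (N(K, O) = -2 - 10/(-9) = -2 - 10*(-⅑) = -2 + 10/9 = -8/9)
48*(N(9, -1) + 49) = 48*(-8/9 + 49) = 48*(433/9) = 6928/3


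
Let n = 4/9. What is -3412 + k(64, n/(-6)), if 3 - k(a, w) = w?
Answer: -92041/27 ≈ -3408.9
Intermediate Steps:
n = 4/9 (n = 4*(1/9) = 4/9 ≈ 0.44444)
k(a, w) = 3 - w
-3412 + k(64, n/(-6)) = -3412 + (3 - 4/(9*(-6))) = -3412 + (3 - 4*(-1)/(9*6)) = -3412 + (3 - 1*(-2/27)) = -3412 + (3 + 2/27) = -3412 + 83/27 = -92041/27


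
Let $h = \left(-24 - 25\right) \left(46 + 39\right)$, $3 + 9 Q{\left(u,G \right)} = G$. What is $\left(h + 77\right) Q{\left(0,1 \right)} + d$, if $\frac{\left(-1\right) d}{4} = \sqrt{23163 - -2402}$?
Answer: $\frac{8176}{9} - 4 \sqrt{25565} \approx 268.88$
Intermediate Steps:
$Q{\left(u,G \right)} = - \frac{1}{3} + \frac{G}{9}$
$d = - 4 \sqrt{25565}$ ($d = - 4 \sqrt{23163 - -2402} = - 4 \sqrt{23163 + \left(-6 + 2408\right)} = - 4 \sqrt{23163 + 2402} = - 4 \sqrt{25565} \approx -639.56$)
$h = -4165$ ($h = \left(-49\right) 85 = -4165$)
$\left(h + 77\right) Q{\left(0,1 \right)} + d = \left(-4165 + 77\right) \left(- \frac{1}{3} + \frac{1}{9} \cdot 1\right) - 4 \sqrt{25565} = - 4088 \left(- \frac{1}{3} + \frac{1}{9}\right) - 4 \sqrt{25565} = \left(-4088\right) \left(- \frac{2}{9}\right) - 4 \sqrt{25565} = \frac{8176}{9} - 4 \sqrt{25565}$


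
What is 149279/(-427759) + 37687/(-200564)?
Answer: -3543149753/6599465852 ≈ -0.53688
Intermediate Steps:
149279/(-427759) + 37687/(-200564) = 149279*(-1/427759) + 37687*(-1/200564) = -149279/427759 - 2899/15428 = -3543149753/6599465852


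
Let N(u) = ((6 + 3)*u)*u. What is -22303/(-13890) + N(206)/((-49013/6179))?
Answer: -32778034483501/680790570 ≈ -48147.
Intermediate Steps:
N(u) = 9*u² (N(u) = (9*u)*u = 9*u²)
-22303/(-13890) + N(206)/((-49013/6179)) = -22303/(-13890) + (9*206²)/((-49013/6179)) = -22303*(-1/13890) + (9*42436)/((-49013*1/6179)) = 22303/13890 + 381924/(-49013/6179) = 22303/13890 + 381924*(-6179/49013) = 22303/13890 - 2359908396/49013 = -32778034483501/680790570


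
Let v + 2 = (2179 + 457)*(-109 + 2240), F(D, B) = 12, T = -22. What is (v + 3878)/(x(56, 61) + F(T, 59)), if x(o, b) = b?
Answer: 5621192/73 ≈ 77003.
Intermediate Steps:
v = 5617314 (v = -2 + (2179 + 457)*(-109 + 2240) = -2 + 2636*2131 = -2 + 5617316 = 5617314)
(v + 3878)/(x(56, 61) + F(T, 59)) = (5617314 + 3878)/(61 + 12) = 5621192/73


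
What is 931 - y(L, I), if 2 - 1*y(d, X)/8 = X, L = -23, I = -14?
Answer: 803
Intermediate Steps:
y(d, X) = 16 - 8*X
931 - y(L, I) = 931 - (16 - 8*(-14)) = 931 - (16 + 112) = 931 - 1*128 = 931 - 128 = 803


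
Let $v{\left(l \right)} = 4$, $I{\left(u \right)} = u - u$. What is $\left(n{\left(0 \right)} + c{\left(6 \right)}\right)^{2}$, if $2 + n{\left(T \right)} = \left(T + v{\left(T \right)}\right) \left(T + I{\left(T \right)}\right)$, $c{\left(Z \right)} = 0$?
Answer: $4$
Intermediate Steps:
$I{\left(u \right)} = 0$
$n{\left(T \right)} = -2 + T \left(4 + T\right)$ ($n{\left(T \right)} = -2 + \left(T + 4\right) \left(T + 0\right) = -2 + \left(4 + T\right) T = -2 + T \left(4 + T\right)$)
$\left(n{\left(0 \right)} + c{\left(6 \right)}\right)^{2} = \left(\left(-2 + 0^{2} + 4 \cdot 0\right) + 0\right)^{2} = \left(\left(-2 + 0 + 0\right) + 0\right)^{2} = \left(-2 + 0\right)^{2} = \left(-2\right)^{2} = 4$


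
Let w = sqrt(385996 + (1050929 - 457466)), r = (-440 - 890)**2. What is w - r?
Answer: -1768900 + sqrt(979459) ≈ -1.7679e+6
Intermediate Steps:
r = 1768900 (r = (-1330)**2 = 1768900)
w = sqrt(979459) (w = sqrt(385996 + 593463) = sqrt(979459) ≈ 989.68)
w - r = sqrt(979459) - 1*1768900 = sqrt(979459) - 1768900 = -1768900 + sqrt(979459)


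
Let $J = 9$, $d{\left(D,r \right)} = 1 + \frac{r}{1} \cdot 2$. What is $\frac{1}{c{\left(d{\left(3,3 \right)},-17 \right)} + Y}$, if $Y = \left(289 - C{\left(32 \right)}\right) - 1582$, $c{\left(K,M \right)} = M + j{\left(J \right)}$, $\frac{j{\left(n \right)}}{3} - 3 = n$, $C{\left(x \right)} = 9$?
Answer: $- \frac{1}{1283} \approx -0.00077942$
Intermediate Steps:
$d{\left(D,r \right)} = 1 + 2 r$ ($d{\left(D,r \right)} = 1 + r 1 \cdot 2 = 1 + r 2 = 1 + 2 r$)
$j{\left(n \right)} = 9 + 3 n$
$c{\left(K,M \right)} = 36 + M$ ($c{\left(K,M \right)} = M + \left(9 + 3 \cdot 9\right) = M + \left(9 + 27\right) = M + 36 = 36 + M$)
$Y = -1302$ ($Y = \left(289 - 9\right) - 1582 = 280 - 1582 = -1302$)
$\frac{1}{c{\left(d{\left(3,3 \right)},-17 \right)} + Y} = \frac{1}{\left(36 - 17\right) - 1302} = \frac{1}{19 - 1302} = \frac{1}{-1283} = - \frac{1}{1283}$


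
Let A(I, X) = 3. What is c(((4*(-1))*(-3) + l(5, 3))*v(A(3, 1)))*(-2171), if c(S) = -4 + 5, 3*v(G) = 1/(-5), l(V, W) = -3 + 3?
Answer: -2171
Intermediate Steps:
l(V, W) = 0
v(G) = -1/15 (v(G) = (1/(-5))/3 = (1*(-⅕))/3 = (⅓)*(-⅕) = -1/15)
c(S) = 1
c(((4*(-1))*(-3) + l(5, 3))*v(A(3, 1)))*(-2171) = 1*(-2171) = -2171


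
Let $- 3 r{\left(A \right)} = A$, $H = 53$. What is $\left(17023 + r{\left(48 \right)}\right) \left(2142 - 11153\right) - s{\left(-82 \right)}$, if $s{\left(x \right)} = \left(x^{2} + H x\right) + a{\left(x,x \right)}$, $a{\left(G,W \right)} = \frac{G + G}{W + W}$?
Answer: $-153252456$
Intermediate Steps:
$r{\left(A \right)} = - \frac{A}{3}$
$a{\left(G,W \right)} = \frac{G}{W}$ ($a{\left(G,W \right)} = \frac{2 G}{2 W} = 2 G \frac{1}{2 W} = \frac{G}{W}$)
$s{\left(x \right)} = 1 + x^{2} + 53 x$ ($s{\left(x \right)} = \left(x^{2} + 53 x\right) + \frac{x}{x} = \left(x^{2} + 53 x\right) + 1 = 1 + x^{2} + 53 x$)
$\left(17023 + r{\left(48 \right)}\right) \left(2142 - 11153\right) - s{\left(-82 \right)} = \left(17023 - 16\right) \left(2142 - 11153\right) - \left(1 + \left(-82\right)^{2} + 53 \left(-82\right)\right) = \left(17023 - 16\right) \left(-9011\right) - \left(1 + 6724 - 4346\right) = 17007 \left(-9011\right) - 2379 = -153250077 - 2379 = -153252456$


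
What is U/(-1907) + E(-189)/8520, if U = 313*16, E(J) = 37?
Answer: -42597601/16247640 ≈ -2.6218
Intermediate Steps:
U = 5008
U/(-1907) + E(-189)/8520 = 5008/(-1907) + 37/8520 = 5008*(-1/1907) + 37*(1/8520) = -5008/1907 + 37/8520 = -42597601/16247640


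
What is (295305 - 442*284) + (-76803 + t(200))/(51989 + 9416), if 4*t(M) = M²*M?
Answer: 10427079882/61405 ≈ 1.6981e+5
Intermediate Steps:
t(M) = M³/4 (t(M) = (M²*M)/4 = M³/4)
(295305 - 442*284) + (-76803 + t(200))/(51989 + 9416) = (295305 - 442*284) + (-76803 + (¼)*200³)/(51989 + 9416) = (295305 - 125528) + (-76803 + (¼)*8000000)/61405 = 169777 + (-76803 + 2000000)*(1/61405) = 169777 + 1923197*(1/61405) = 169777 + 1923197/61405 = 10427079882/61405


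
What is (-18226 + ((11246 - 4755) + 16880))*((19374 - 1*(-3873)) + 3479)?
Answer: 137505270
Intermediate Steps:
(-18226 + ((11246 - 4755) + 16880))*((19374 - 1*(-3873)) + 3479) = (-18226 + (6491 + 16880))*((19374 + 3873) + 3479) = (-18226 + 23371)*(23247 + 3479) = 5145*26726 = 137505270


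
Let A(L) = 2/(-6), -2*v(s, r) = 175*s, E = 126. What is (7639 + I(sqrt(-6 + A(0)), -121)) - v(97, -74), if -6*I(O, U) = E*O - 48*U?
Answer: 30317/2 - 7*I*sqrt(57) ≈ 15159.0 - 52.849*I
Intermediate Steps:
v(s, r) = -175*s/2
A(L) = -1/3 (A(L) = 2*(-1/6) = -1/3)
I(O, U) = -21*O + 8*U (I(O, U) = -(126*O - 48*U)/6 = -(-48*U + 126*O)/6 = -21*O + 8*U)
(7639 + I(sqrt(-6 + A(0)), -121)) - v(97, -74) = (7639 + (-21*sqrt(-6 - 1/3) + 8*(-121))) - (-175)*97/2 = (7639 + (-7*I*sqrt(57) - 968)) - 1*(-16975/2) = (7639 + (-7*I*sqrt(57) - 968)) + 16975/2 = (7639 + (-968 - 7*I*sqrt(57))) + 16975/2 = (6671 - 7*I*sqrt(57)) + 16975/2 = 30317/2 - 7*I*sqrt(57)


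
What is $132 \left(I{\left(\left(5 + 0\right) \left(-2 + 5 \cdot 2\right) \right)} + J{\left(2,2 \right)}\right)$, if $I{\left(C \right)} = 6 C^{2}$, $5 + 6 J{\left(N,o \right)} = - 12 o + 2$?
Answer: $1266606$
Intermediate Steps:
$J{\left(N,o \right)} = - \frac{1}{2} - 2 o$ ($J{\left(N,o \right)} = - \frac{5}{6} + \frac{- 12 o + 2}{6} = - \frac{5}{6} + \frac{2 - 12 o}{6} = - \frac{5}{6} - \left(- \frac{1}{3} + 2 o\right) = - \frac{1}{2} - 2 o$)
$132 \left(I{\left(\left(5 + 0\right) \left(-2 + 5 \cdot 2\right) \right)} + J{\left(2,2 \right)}\right) = 132 \left(6 \left(\left(5 + 0\right) \left(-2 + 5 \cdot 2\right)\right)^{2} - \frac{9}{2}\right) = 132 \left(6 \left(5 \left(-2 + 10\right)\right)^{2} - \frac{9}{2}\right) = 132 \left(6 \left(5 \cdot 8\right)^{2} - \frac{9}{2}\right) = 132 \left(6 \cdot 40^{2} - \frac{9}{2}\right) = 132 \left(6 \cdot 1600 - \frac{9}{2}\right) = 132 \left(9600 - \frac{9}{2}\right) = 132 \cdot \frac{19191}{2} = 1266606$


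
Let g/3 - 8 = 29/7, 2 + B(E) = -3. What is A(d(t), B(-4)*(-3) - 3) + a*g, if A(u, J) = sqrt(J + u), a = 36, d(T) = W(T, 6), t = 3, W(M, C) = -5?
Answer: 9180/7 + sqrt(7) ≈ 1314.1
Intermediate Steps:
B(E) = -5 (B(E) = -2 - 3 = -5)
d(T) = -5
g = 255/7 (g = 24 + 3*(29/7) = 24 + 87/7 = 255/7 ≈ 36.429)
A(d(t), B(-4)*(-3) - 3) + a*g = sqrt((-5*(-3) - 3) - 5) + 36*(255/7) = sqrt((15 - 3) - 5) + 9180/7 = sqrt(12 - 5) + 9180/7 = sqrt(7) + 9180/7 = 9180/7 + sqrt(7)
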